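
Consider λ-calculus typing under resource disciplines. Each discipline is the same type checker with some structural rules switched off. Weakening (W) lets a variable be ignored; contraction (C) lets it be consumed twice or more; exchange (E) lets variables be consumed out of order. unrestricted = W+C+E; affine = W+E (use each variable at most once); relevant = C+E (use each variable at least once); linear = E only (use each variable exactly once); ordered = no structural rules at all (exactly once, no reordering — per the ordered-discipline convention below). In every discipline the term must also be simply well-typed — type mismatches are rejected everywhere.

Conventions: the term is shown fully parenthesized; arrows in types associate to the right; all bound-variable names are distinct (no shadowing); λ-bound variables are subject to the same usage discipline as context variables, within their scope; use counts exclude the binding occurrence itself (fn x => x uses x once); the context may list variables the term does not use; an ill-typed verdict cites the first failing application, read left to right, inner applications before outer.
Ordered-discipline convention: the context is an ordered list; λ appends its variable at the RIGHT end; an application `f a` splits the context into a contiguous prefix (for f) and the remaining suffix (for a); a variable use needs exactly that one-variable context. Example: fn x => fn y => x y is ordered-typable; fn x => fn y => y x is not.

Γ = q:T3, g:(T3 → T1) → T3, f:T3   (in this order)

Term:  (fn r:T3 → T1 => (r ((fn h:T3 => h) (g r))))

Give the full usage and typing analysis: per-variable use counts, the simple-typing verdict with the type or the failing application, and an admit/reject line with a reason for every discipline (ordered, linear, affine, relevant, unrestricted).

variable uses: q: 0, g: 1, f: 0, r [bound]: 2, h [bound]: 1
order of uses: r, h, g, r
typing: well-typed at (T3 → T1) → T1
ordered: ✗, repeated use of r ×2; q, f never used (weakening)
linear: ✗, repeated use of r ×2; q, f never used (weakening)
affine: ✗, repeated use of r ×2
relevant: ✗, q, f never used (weakening)
unrestricted: ✓, well-typed at (T3 → T1) → T1; no restrictions here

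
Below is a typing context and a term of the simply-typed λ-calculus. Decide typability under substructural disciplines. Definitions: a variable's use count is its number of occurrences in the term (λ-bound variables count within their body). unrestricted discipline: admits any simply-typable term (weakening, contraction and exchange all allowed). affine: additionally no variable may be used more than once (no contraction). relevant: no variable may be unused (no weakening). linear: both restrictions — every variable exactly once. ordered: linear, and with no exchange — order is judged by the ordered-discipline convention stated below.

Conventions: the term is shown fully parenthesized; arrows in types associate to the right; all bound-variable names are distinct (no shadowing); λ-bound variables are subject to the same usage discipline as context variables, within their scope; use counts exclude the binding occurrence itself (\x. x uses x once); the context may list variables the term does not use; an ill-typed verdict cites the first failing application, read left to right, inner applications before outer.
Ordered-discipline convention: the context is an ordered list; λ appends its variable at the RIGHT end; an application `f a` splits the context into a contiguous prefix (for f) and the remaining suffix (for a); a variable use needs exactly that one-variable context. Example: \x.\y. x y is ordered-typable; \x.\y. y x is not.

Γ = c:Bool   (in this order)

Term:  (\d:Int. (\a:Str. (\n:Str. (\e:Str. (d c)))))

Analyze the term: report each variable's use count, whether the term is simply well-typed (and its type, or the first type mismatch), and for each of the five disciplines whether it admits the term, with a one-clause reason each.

counts: c ×1; d [bound] ×1; a [bound] ×0; n [bound] ×0; e [bound] ×0
left-to-right use order: d, c
typing: ill-typed: non-function type Int applied to an argument
ordered ✗ (fails simple typing)
linear ✗ (a type mismatch blocks all five)
affine ✗ (the type mismatch rejects it)
relevant ✗ (not simply typable)
unrestricted ✗ (fails simple typing)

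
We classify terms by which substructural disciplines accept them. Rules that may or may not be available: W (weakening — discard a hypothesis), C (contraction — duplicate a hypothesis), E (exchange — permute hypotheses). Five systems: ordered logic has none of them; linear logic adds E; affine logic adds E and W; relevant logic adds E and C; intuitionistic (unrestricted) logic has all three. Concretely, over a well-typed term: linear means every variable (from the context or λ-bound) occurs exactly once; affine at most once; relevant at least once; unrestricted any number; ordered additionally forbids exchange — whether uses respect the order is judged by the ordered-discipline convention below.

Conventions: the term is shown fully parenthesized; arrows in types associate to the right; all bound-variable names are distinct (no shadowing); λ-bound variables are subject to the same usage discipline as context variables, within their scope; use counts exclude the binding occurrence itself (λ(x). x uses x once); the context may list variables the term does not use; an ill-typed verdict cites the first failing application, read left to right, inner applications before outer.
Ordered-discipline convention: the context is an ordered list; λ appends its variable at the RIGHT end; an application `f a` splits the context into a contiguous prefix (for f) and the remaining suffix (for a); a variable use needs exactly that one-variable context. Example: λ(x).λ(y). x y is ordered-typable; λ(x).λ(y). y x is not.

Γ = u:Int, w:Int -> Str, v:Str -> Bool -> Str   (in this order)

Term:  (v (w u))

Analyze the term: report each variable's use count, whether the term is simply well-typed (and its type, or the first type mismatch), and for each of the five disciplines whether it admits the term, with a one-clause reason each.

counts: u=1, w=1, v=1
left-to-right use order: v, w, u
typing: the term checks, with type Bool -> Str
ordered: ✗ — needs exchange: uses follow v, w, u
linear: ✓ — each of u, w, v used exactly once
affine: ✓ — at most one use each (u, w, v)
relevant: ✓ — u, w, v: all used, weakening unneeded
unrestricted: ✓ — type-checks (Bool -> Str) and nothing is barred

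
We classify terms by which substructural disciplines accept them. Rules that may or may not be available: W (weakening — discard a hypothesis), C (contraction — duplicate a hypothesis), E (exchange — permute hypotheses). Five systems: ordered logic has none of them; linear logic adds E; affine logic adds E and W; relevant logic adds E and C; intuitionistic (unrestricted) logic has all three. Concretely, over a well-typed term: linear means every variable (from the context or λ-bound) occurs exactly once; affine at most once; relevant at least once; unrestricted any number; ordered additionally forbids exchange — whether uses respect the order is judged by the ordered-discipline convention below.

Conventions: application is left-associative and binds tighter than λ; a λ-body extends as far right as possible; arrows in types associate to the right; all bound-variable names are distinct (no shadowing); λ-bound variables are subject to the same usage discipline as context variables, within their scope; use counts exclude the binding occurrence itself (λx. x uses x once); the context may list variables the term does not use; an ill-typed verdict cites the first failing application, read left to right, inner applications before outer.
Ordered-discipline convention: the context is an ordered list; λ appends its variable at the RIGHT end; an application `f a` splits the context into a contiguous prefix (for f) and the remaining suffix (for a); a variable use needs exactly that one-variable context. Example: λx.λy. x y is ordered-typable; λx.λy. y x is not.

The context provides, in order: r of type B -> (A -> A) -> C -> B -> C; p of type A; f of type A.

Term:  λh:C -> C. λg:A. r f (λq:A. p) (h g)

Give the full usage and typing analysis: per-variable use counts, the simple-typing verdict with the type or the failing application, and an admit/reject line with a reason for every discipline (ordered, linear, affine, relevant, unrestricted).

usage: r: 1×, p: 1×, f: 1×, h [bound]: 1×, g [bound]: 1×, q [bound]: 0×
order of uses: r, f, p, h, g
typing: ill-typed: argument of type A where B is required
ordered ✗ (not simply typable)
linear ✗ (fails simple typing)
affine ✗ (a type mismatch blocks all five)
relevant ✗ (the type mismatch rejects it)
unrestricted ✗ (not simply typable)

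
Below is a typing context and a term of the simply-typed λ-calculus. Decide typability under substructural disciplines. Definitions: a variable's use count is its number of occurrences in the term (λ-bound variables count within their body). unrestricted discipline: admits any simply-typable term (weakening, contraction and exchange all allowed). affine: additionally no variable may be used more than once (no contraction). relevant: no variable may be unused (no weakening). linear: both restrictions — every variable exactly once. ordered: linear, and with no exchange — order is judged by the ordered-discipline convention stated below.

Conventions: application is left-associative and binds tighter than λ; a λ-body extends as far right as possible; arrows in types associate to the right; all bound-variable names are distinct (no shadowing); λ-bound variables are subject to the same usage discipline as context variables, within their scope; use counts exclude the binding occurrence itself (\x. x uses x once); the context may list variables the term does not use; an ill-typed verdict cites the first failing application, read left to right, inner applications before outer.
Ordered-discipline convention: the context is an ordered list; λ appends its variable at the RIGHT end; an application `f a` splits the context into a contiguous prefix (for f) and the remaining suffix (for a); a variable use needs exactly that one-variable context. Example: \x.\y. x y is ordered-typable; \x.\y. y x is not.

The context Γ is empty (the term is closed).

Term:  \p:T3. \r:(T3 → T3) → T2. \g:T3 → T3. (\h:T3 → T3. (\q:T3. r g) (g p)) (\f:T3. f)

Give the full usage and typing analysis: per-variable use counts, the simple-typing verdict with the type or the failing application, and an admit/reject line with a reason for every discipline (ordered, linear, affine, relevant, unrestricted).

counts: p (bound): 1, r (bound): 1, g (bound): 2, h (bound): 0, q (bound): 0, f (bound): 1
order of uses: r, g, g, p, f
typing: ✓ — T3 → ((T3 → T3) → T2) → (T3 → T3) → T2
ordered: ✗ — g ×2 used more than once (contraction); unused: h, q — weakening required
linear: ✗ — g ×2 used more than once (contraction); unused: h, q — weakening required
affine: ✗ — g ×2 used more than once (contraction)
relevant: ✗ — unused: h, q — weakening required
unrestricted: ✓ — well-typed at T3 → ((T3 → T3) → T2) → (T3 → T3) → T2; no restrictions here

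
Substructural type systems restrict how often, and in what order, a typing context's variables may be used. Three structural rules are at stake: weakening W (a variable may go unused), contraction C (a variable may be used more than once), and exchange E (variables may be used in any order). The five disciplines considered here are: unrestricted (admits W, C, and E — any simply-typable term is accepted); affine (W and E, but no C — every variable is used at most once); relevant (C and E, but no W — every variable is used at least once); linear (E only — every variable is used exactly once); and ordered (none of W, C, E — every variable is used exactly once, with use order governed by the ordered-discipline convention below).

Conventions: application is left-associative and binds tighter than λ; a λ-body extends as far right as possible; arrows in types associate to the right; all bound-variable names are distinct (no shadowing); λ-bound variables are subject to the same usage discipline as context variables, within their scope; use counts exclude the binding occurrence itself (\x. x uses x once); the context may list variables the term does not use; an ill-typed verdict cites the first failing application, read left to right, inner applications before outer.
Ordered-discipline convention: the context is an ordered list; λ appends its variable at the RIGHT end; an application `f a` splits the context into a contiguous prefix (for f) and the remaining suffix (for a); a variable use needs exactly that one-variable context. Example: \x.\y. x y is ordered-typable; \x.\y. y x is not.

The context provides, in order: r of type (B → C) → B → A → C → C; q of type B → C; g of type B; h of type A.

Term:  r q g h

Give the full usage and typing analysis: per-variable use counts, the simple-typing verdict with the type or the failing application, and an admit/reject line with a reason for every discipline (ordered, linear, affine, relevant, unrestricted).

counts: r ×1, q ×1, g ×1, h ×1
left-to-right use order: r, q, g, h
typing: well-typed — term : C → C
ordered: ✓ — single-use (r, q, g, h), ordered derivation ok
linear: ✓ — r, q, g, h: one use apiece
affine: ✓ — r, q, g, h: no repeats, contraction unneeded
relevant: ✓ — every one of r, q, g, h appears
unrestricted: ✓ — typability at C → C is all that's needed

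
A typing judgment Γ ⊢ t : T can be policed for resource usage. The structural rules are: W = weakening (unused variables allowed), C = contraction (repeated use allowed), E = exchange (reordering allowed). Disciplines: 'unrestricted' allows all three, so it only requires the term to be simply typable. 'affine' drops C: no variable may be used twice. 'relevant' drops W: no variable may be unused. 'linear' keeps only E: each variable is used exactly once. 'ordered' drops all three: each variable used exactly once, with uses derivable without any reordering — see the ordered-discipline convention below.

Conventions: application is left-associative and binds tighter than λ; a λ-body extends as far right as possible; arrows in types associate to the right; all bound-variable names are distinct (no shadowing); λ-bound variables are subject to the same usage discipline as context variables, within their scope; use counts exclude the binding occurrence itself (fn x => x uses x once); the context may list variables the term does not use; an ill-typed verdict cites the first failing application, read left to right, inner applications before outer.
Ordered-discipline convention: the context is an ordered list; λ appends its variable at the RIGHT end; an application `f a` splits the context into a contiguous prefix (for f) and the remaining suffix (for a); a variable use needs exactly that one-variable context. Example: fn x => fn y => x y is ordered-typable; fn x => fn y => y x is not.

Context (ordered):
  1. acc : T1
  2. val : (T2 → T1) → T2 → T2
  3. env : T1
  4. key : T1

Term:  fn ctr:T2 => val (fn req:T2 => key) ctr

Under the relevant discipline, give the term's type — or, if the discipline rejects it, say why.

not well-typed under relevant — unused: acc, env, req — weakening required
counts: acc: 0; val: 1; env: 0; key: 1; ctr [bound]: 1; req [bound]: 0
order of uses: val, key, ctr
typing: ✓ — T2 → T2
all disciplines: ordered ✗ | linear ✗ | affine ✓ | relevant ✗ | unrestricted ✓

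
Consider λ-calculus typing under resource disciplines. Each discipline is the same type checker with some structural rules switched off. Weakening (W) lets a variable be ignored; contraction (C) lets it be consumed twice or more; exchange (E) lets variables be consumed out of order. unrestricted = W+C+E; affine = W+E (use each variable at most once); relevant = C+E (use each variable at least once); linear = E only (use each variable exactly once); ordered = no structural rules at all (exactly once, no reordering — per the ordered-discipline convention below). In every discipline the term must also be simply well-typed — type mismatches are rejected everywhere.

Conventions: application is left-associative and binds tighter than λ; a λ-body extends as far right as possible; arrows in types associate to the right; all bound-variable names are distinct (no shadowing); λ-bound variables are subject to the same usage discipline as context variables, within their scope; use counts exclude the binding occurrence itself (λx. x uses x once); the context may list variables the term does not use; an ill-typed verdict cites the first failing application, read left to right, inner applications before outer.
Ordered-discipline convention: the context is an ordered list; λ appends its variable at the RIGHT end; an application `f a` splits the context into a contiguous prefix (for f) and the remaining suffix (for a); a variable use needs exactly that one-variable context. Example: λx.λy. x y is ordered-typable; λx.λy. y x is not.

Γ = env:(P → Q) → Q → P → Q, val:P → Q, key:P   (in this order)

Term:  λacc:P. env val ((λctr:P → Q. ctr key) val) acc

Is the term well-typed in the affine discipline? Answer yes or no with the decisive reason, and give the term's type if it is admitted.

no — repeated use of val ×2
counts: env ×1; val ×2; key ×1; acc (λ-bound) ×1; ctr (λ-bound) ×1
left-to-right use order: env, val, ctr, key, val, acc
typing: well-typed at P → Q
all disciplines: ordered ✗ · linear ✗ · affine ✗ · relevant ✓ · unrestricted ✓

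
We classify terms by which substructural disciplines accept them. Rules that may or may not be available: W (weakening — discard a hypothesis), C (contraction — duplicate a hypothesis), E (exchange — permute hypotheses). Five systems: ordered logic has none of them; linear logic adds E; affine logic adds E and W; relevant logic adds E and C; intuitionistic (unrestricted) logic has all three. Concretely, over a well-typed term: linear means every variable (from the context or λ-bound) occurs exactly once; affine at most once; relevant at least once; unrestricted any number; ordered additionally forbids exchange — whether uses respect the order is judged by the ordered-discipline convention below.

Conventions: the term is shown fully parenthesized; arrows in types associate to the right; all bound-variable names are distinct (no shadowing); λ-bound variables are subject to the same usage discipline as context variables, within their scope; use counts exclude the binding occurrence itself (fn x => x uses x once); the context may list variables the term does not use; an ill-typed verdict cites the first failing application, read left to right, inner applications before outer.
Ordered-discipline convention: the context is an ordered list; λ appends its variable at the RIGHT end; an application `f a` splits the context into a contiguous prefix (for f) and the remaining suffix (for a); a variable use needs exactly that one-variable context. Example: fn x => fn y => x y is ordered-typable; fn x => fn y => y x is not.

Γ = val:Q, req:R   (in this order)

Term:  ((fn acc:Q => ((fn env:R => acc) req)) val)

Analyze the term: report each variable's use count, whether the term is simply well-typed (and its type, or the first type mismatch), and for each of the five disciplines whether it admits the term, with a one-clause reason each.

use counts: val: 1, req: 1, acc [bound]: 1, env [bound]: 0
order of uses: acc, req, val
typing: well-typed — term : Q
ordered ✗ (unused: env — weakening required)
linear ✗ (unused: env — weakening required)
affine ✓ (none of val, req, acc, env used more than once)
relevant ✗ (unused: env — weakening required)
unrestricted ✓ (type-checks (Q) and nothing is barred)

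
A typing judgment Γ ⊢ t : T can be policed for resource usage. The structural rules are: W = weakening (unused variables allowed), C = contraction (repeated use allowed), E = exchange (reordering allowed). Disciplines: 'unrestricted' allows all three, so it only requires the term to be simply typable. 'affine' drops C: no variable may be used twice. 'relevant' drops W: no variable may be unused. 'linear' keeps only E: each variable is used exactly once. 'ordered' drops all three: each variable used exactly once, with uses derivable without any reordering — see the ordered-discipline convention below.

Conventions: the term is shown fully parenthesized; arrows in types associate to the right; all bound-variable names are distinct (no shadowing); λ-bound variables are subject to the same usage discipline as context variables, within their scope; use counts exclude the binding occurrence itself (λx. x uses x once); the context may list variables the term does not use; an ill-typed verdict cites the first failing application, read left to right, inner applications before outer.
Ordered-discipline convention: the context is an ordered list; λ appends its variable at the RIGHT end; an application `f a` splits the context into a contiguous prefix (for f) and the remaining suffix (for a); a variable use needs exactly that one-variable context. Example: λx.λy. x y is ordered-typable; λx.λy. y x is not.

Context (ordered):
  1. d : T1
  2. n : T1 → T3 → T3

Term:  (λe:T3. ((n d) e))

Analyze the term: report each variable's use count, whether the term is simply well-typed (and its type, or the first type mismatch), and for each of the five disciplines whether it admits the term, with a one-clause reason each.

variable uses: d: 1×, n: 1×, e (λ-bound): 1×
left-to-right use order: n, d, e
typing: well-typed at T3 → T3
ordered: ✗ — no ordered split (uses run n, d, e)
linear: ✓ — each of d, n, e used exactly once
affine: ✓ — d, n, e: no repeats, contraction unneeded
relevant: ✓ — every one of d, n, e appears
unrestricted: ✓ — type-checks (T3 → T3) and nothing is barred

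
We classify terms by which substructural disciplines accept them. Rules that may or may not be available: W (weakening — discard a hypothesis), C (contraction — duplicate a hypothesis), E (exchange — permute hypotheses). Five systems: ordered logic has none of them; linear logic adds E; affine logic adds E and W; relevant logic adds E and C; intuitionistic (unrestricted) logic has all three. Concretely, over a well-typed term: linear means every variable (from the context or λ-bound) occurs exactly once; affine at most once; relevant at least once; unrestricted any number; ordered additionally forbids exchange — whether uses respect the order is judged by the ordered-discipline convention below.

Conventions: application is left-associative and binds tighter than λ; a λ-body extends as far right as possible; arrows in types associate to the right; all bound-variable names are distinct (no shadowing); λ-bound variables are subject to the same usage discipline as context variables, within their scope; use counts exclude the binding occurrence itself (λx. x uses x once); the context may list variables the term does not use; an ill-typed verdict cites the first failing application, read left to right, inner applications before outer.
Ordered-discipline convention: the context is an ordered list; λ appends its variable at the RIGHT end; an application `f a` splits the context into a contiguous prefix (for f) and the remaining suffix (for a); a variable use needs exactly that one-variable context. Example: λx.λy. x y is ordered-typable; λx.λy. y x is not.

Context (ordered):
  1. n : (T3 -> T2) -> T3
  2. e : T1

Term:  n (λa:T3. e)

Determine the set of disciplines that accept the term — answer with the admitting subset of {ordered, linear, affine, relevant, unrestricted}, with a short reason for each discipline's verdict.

accepted by: none
usage: n ×1, e ×1, a (λ-bound) ×0
use order (left to right): n, e
typing: ill-typed: argument of type T3 -> T1 where T3 -> T2 is required
ordered ✗ (the type mismatch rejects it)
linear ✗ (not simply typable)
affine ✗ (fails simple typing)
relevant ✗ (a type mismatch blocks all five)
unrestricted ✗ (the type mismatch rejects it)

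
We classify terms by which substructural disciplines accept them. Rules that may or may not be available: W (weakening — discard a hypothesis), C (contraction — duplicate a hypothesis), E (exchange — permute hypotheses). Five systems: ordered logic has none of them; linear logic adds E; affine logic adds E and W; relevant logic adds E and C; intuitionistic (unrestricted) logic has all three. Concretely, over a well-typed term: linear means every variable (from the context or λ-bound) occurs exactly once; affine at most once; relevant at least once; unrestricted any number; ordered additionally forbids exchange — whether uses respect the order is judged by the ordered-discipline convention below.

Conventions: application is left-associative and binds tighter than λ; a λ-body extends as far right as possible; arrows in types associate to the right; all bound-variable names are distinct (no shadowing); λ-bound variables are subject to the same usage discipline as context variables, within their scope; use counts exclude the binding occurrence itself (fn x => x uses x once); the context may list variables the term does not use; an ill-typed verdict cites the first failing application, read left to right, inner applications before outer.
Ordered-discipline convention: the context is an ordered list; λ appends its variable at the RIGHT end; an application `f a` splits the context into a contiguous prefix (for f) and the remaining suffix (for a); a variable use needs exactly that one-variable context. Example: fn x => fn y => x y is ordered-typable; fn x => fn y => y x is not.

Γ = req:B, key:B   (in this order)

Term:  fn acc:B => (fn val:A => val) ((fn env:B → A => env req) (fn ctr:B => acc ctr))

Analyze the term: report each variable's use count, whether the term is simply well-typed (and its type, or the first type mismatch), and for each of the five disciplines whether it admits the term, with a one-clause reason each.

counts: req: 1×; key: 0×; acc (bound): 1×; val (bound): 1×; env (bound): 1×; ctr (bound): 1×
order of uses: val, env, req, acc, ctr
typing: ill-typed: can't apply a value of type B
ordered: ✗, the type mismatch rejects it
linear: ✗, not simply typable
affine: ✗, fails simple typing
relevant: ✗, a type mismatch blocks all five
unrestricted: ✗, the type mismatch rejects it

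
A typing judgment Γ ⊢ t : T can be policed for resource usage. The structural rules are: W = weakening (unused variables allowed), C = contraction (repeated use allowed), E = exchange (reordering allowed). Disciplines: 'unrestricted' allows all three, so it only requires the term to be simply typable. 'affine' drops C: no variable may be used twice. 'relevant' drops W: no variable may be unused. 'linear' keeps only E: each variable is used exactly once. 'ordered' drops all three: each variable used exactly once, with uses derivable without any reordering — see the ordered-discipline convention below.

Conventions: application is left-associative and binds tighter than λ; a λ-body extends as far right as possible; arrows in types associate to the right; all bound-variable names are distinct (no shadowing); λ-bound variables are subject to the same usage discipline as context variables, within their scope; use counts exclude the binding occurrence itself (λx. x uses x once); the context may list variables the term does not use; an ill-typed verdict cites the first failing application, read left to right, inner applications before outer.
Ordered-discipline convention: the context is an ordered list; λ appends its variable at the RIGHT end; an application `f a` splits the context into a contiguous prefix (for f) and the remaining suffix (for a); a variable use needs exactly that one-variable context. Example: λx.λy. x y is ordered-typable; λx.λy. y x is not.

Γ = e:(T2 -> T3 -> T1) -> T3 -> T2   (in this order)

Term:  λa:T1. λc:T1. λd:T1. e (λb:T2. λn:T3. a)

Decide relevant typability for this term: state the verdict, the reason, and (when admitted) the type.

no — c, d, b, n never used (weakening)
variable uses: e: 1×, a (λ-bound): 1×, c (λ-bound): 0×, d (λ-bound): 0×, b (λ-bound): 0×, n (λ-bound): 0×
use order (left to right): e, a
typing: ✓ — T1 -> T1 -> T1 -> T3 -> T2
all disciplines: ordered ✗ | linear ✗ | affine ✓ | relevant ✗ | unrestricted ✓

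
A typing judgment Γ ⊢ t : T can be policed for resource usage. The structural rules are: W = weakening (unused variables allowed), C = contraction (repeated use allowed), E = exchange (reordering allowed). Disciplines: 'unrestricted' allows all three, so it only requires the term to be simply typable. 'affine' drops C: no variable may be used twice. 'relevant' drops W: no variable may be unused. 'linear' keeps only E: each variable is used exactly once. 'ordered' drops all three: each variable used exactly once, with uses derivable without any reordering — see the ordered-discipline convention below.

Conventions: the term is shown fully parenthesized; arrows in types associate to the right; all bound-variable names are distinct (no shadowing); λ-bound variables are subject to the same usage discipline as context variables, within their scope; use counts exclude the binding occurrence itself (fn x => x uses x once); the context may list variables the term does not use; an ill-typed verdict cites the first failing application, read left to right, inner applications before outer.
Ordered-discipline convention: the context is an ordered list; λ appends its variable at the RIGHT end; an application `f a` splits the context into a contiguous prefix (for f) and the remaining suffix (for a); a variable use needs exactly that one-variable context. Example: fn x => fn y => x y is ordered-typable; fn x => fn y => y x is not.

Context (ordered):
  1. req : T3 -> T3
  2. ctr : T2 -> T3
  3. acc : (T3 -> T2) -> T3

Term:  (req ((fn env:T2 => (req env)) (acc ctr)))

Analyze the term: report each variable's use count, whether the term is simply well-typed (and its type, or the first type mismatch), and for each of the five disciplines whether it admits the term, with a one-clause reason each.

counts: req: 2, ctr: 1, acc: 1, env (λ-bound): 1
left-to-right use order: req, req, env, acc, ctr
typing: ill-typed: argument of type T2 where T3 is required
ordered: ✗ — fails simple typing
linear: ✗ — a type mismatch blocks all five
affine: ✗ — the type mismatch rejects it
relevant: ✗ — not simply typable
unrestricted: ✗ — fails simple typing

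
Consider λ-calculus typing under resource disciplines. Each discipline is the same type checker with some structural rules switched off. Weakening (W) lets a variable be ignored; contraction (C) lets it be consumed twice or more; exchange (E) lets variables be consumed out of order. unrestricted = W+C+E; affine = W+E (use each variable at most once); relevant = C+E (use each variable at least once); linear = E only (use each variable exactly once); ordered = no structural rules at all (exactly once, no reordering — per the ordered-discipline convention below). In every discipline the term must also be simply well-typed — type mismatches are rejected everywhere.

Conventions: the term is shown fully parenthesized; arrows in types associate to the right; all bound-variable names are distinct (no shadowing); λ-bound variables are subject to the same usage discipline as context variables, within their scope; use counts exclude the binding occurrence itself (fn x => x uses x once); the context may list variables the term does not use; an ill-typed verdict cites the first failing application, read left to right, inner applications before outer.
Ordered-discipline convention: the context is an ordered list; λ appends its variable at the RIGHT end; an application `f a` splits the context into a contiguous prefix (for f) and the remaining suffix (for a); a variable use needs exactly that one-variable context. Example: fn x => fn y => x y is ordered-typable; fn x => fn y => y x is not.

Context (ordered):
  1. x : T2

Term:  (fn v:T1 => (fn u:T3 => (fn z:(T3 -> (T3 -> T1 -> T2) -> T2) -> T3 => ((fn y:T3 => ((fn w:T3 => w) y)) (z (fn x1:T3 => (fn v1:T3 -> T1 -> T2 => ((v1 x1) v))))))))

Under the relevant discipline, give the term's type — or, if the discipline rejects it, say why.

not well-typed under relevant — x, u left unused
counts: x=0; v (λ-bound)=1; u (λ-bound)=0; z (λ-bound)=1; y (λ-bound)=1; w (λ-bound)=1; x1 (λ-bound)=1; v1 (λ-bound)=1
use order (left to right): w, y, z, v1, x1, v
typing: the term checks, with type T1 -> T3 -> ((T3 -> (T3 -> T1 -> T2) -> T2) -> T3) -> T3
all disciplines: ordered ✗ · linear ✗ · affine ✓ · relevant ✗ · unrestricted ✓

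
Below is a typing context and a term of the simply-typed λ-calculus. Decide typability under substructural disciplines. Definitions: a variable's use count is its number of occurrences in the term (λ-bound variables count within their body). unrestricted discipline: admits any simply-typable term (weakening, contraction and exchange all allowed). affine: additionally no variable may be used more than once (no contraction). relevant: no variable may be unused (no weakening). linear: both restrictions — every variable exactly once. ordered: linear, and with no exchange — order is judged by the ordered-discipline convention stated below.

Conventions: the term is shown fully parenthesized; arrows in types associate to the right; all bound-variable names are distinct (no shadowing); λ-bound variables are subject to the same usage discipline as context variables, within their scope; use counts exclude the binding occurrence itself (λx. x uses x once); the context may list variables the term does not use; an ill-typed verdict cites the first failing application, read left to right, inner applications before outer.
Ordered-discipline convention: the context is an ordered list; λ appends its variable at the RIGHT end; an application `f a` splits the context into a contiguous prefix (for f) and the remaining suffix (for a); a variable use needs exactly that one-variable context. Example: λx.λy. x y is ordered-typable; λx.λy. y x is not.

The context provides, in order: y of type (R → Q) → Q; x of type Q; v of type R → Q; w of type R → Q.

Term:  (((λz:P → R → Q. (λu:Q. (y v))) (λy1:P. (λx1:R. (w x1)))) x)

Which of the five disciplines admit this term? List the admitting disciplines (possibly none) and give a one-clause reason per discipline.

admitted by: affine, unrestricted
variable uses: y: 1, x: 1, v: 1, w: 1, z (bound): 0, u (bound): 0, y1 (bound): 0, x1 (bound): 1
left-to-right use order: y, v, w, x1, x
typing: ✓ — Q
ordered: ✗ — needs weakening: z, u, y1 unused
linear: ✗ — needs weakening: z, u, y1 unused
affine: ✓ — y, x, v, w, z, u, y1, x1: no repeats, contraction unneeded
relevant: ✗ — needs weakening: z, u, y1 unused
unrestricted: ✓ — well-typed at Q; no restrictions here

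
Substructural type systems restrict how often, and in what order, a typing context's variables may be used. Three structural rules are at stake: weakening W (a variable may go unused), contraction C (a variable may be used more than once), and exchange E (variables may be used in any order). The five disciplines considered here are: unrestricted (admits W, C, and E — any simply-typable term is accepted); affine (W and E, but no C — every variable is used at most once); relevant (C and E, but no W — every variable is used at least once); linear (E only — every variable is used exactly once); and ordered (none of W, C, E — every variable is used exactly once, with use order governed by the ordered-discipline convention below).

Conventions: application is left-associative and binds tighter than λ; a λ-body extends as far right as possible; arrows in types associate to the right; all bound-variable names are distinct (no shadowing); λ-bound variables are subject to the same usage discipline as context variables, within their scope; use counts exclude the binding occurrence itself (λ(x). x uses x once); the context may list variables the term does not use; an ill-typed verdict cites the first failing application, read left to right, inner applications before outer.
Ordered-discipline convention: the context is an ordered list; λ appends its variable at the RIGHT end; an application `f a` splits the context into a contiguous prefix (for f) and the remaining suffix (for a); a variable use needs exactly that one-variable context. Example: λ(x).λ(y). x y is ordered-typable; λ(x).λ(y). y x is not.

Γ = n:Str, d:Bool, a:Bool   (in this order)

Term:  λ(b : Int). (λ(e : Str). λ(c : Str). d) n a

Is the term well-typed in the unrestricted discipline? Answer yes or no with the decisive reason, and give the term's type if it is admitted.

no — fails simple typing
use counts: n: 1×, d: 1×, a: 1×, b [bound]: 0×, e [bound]: 0×, c [bound]: 0×
uses in reading order: d, n, a
typing: ill-typed: argument of type Bool where Str is required
across the five disciplines: ordered ✗ | linear ✗ | affine ✗ | relevant ✗ | unrestricted ✗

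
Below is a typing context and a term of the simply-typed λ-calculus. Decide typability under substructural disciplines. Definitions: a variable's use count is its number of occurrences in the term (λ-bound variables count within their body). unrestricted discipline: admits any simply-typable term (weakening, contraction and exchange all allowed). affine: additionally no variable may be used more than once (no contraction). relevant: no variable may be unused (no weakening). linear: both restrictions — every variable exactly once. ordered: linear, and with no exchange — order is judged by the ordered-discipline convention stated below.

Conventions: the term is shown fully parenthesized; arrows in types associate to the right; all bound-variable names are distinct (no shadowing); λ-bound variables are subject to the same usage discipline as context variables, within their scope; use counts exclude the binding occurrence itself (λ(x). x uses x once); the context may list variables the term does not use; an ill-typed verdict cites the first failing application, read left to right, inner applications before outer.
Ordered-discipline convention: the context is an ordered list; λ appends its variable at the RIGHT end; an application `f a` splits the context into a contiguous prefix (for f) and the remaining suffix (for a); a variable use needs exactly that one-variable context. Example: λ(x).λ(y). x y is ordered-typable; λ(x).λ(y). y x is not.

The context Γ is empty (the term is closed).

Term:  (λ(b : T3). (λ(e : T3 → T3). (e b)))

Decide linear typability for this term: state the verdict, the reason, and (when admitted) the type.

yes — exactly-once usage across b, e; term : T3 → (T3 → T3) → T3
counts: b (λ-bound) ×1; e (λ-bound) ×1
uses in reading order: e, b
typing: well-typed — term : T3 → (T3 → T3) → T3
across the five disciplines: ordered ✗ | linear ✓ | affine ✓ | relevant ✓ | unrestricted ✓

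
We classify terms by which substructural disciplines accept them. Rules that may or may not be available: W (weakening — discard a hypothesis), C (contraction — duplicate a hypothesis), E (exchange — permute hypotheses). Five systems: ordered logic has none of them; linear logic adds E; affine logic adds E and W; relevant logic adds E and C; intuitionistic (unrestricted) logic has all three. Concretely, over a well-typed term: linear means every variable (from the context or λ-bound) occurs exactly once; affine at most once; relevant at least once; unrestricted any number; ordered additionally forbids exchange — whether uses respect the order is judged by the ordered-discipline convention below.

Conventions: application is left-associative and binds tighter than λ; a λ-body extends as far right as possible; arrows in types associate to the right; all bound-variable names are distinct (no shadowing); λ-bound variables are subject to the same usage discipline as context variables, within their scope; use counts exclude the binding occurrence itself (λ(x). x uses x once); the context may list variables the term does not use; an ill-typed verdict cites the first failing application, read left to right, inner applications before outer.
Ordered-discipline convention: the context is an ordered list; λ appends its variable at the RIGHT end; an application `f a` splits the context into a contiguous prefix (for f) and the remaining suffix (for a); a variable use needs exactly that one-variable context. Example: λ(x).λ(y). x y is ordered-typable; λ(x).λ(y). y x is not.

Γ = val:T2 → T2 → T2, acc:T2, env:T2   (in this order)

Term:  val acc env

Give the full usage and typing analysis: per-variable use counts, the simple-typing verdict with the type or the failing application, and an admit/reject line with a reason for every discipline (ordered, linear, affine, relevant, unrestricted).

counts: val=1; acc=1; env=1
order of uses: val, acc, env
typing: ✓ — T2
ordered ✓ (val, acc, env: once each, no exchange needed)
linear ✓ (val, acc, env: one use apiece)
affine ✓ (at most one use each (val, acc, env))
relevant ✓ (val, acc, env: all used, weakening unneeded)
unrestricted ✓ (simply typable at T2; W, C, E all held)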